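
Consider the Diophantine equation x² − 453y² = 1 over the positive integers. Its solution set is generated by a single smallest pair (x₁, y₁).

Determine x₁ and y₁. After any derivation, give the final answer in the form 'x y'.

√453 = [21; 3,1,1,10,14,10,1,1,3,42, …], period ℓ=10 (even) → k=9
step 0: (21, 1)  from 21·(1,0) + (0,1)
…
step 2: (85, 4)  from 1·(64,3) + (21,1)
step 3: (149, 7)  from 1·(85,4) + (64,3)
…
step 5: (22199, 1043)  from 14·(1575,74) + (149,7)
step 6: (223565, 10504)  from 10·(22199,1043) + (1575,74)
step 7: (245764, 11547)  from 1·(223565,10504) + (22199,1043)
step 8: (469329, 22051)  from 1·(245764,11547) + (223565,10504)
step 9: (1653751, 77700)  from 3·(469329,22051) + (245764,11547)
(x₁, y₁) = (1653751, 77700);  1653751² − 453·77700² = 1 ✓

1653751 77700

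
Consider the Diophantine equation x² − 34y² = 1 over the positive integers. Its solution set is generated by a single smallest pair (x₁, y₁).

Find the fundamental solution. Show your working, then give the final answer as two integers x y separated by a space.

35 6

√34 = [5; 1,4,1,10, …], period ℓ=4 (even) → k=3
a_0=5:  p_0=5·1+0=5,  q_0=5·0+1=1
…
a_2=4:  p_2=4·6+5=29,  q_2=4·1+1=5
a_3=1:  p_3=1·29+6=35,  q_3=1·5+1=6
→ (35, 6).  Check: 35²=1225, 34·6²=1224, difference 1.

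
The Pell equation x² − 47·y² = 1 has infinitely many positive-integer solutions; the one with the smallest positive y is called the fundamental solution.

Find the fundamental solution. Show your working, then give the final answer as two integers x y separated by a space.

√47 → a₀=6, period (1,5,1,12); ℓ=4 even so k=3
step 0: (6, 1)  from 6·(1,0) + (0,1)
…
step 2: (41, 6)  from 5·(7,1) + (6,1)
step 3: (48, 7)  from 1·(41,6) + (7,1)
fundamental: x₁=48, y₁=7  (since 2304 − 47·49 = 1)

48 7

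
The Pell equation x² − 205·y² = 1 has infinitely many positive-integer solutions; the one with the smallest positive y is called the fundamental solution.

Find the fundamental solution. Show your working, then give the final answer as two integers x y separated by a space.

39689 2772

√205 → a₀=14, period (3,6,1,4,1,6,3,28); ℓ=8 even so k=7
k=0  a_k=14  p_k/q_k = 14/1
…
k=3  a_k=1  p_k/q_k = 315/22
k=4  a_k=4  p_k/q_k = 1532/107
…
k=6  a_k=6  p_k/q_k = 12614/881
k=7  a_k=3  p_k/q_k = 39689/2772
(x₁, y₁) = (39689, 2772);  39689² − 205·2772² = 1 ✓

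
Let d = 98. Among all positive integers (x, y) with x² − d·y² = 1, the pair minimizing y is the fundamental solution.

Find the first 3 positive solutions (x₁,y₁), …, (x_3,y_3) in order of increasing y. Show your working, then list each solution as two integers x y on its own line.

99 10
19601 1980
3880899 392030

[9; 1,8,1,18] for √98; ℓ=4 ⇒ convergent index 3
i=0: a=9 ⇒ p=9, q=1
i=1: a=1 ⇒ p=10, q=1
i=2: a=8 ⇒ p=89, q=9
i=3: a=1 ⇒ p=99, q=10
→ (99, 10).  Check: 99²=9801, 98·10²=9800, difference 1.
(x_2, y_2) = (99·99 + 98·10·10, 99·10 + 10·99) = (19601, 1980)
(x_3, y_3) = (99·19601 + 98·10·1980, 99·1980 + 10·19601) = (3880899, 392030)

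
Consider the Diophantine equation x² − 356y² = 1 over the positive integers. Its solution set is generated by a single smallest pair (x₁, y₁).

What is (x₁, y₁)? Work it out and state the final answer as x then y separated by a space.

√356 → a₀=18, period (1,6,1,1,2,…,6,1,36); ℓ=14 even so k=13
a_0=18:  p_0=18·1+0=18,  q_0=18·0+1=1
a_1=1:  p_1=1·18+1=19,  q_1=1·1+0=1
…
a_5=2:  p_5=2·283+151=717,  q_5=2·15+8=38
a_6=1:  p_6=1·717+283=1000,  q_6=1·38+15=53
a_7=8:  p_7=8·1000+717=8717,  q_7=8·53+38=462
…
a_10=1:  p_10=1·28151+9717=37868,  q_10=1·1492+515=2007
a_11=1:  p_11=1·37868+28151=66019,  q_11=1·2007+1492=3499
a_12=6:  p_12=6·66019+37868=433982,  q_12=6·3499+2007=23001
a_13=1:  p_13=1·433982+66019=500001,  q_13=1·23001+3499=26500
fundamental: x₁=500001, y₁=26500  (since 250001000001 − 356·702250000 = 1)

500001 26500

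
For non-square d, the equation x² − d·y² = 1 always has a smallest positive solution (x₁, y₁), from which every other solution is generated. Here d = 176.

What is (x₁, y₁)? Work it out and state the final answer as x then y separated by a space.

√176 → a₀=13, period (3,1,3,26); ℓ=4 even so k=3
k=0  a_k=13  p_k/q_k = 13/1
k=1  a_k=3  p_k/q_k = 40/3
k=2  a_k=1  p_k/q_k = 53/4
k=3  a_k=3  p_k/q_k = 199/15
fundamental: x₁=199, y₁=15  (since 39601 − 176·225 = 1)

199 15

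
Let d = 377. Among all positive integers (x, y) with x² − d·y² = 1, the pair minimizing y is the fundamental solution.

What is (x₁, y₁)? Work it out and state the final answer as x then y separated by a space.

233 12

d=377: √d = [19; 2,2,2,38] (ℓ=4, even), read p_3/q_3
i=0: a=19 ⇒ p=19, q=1
i=1: a=2 ⇒ p=39, q=2
i=2: a=2 ⇒ p=97, q=5
i=3: a=2 ⇒ p=233, q=12
→ (233, 12).  Check: 233²=54289, 377·12²=54288, difference 1.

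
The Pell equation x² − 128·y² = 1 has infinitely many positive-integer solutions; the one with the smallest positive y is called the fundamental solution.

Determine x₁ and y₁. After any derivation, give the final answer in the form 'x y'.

d=128: √d = [11; 3,5,3,22] (ℓ=4, even), read p_3/q_3
i=0: a=11 ⇒ p=11, q=1
…
i=2: a=5 ⇒ p=181, q=16
i=3: a=3 ⇒ p=577, q=51
→ (577, 51).  Check: 577²=332929, 128·51²=332928, difference 1.

577 51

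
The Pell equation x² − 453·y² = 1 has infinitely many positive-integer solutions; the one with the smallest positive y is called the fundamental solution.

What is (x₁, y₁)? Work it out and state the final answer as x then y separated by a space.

1653751 77700

√453 → a₀=21, period (3,1,1,10,14,10,1,1,3,42); ℓ=10 even so k=9
step 0: (21, 1)  from 21·(1,0) + (0,1)
step 1: (64, 3)  from 3·(21,1) + (1,0)
step 2: (85, 4)  from 1·(64,3) + (21,1)
step 3: (149, 7)  from 1·(85,4) + (64,3)
…
step 5: (22199, 1043)  from 14·(1575,74) + (149,7)
step 6: (223565, 10504)  from 10·(22199,1043) + (1575,74)
step 7: (245764, 11547)  from 1·(223565,10504) + (22199,1043)
step 8: (469329, 22051)  from 1·(245764,11547) + (223565,10504)
step 9: (1653751, 77700)  from 3·(469329,22051) + (245764,11547)
fundamental: x₁=1653751, y₁=77700  (since 2734892370001 − 453·6037290000 = 1)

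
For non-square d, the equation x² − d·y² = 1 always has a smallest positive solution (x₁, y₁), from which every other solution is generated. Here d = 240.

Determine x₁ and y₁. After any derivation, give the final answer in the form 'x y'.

31 2

√240 → a₀=15, period (2,30); ℓ=2 even so k=1
k=0  a_k=15  p_k/q_k = 15/1
k=1  a_k=2  p_k/q_k = 31/2
fundamental: x₁=31, y₁=2  (since 961 − 240·4 = 1)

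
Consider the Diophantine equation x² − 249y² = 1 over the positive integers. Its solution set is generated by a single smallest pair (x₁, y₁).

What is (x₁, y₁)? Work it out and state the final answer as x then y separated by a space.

8553815 542076

√249 = [15; 1,3,1,1,5,…,3,1,30, …], period ℓ=16 (even) → k=15
i=0: a=15 ⇒ p=15, q=1
i=1: a=1 ⇒ p=16, q=1
i=2: a=3 ⇒ p=63, q=4
i=3: a=1 ⇒ p=79, q=5
…
i=7: a=3 ⇒ p=3582, q=227
i=8: a=10 ⇒ p=36751, q=2329
i=9: a=3 ⇒ p=113835, q=7214
…
i=11: a=5 ⇒ p=866765, q=54929
i=12: a=1 ⇒ p=1017351, q=64472
i=13: a=1 ⇒ p=1884116, q=119401
i=14: a=3 ⇒ p=6669699, q=422675
i=15: a=1 ⇒ p=8553815, q=542076
(x₁, y₁) = (8553815, 542076);  8553815² − 249·542076² = 1 ✓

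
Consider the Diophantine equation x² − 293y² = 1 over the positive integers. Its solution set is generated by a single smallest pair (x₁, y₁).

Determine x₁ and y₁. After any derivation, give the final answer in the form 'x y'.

[17; 8,1,1,8,34] for √293; ℓ=5 ⇒ convergent index 9
i=0: a=17 ⇒ p=17, q=1
i=1: a=8 ⇒ p=137, q=8
…
i=6: a=8 ⇒ p=679914, q=39721
…
i=8: a=1 ⇒ p=1444507, q=84389
i=9: a=8 ⇒ p=12320649, q=719780
fundamental: x₁=12320649, y₁=719780  (since 151798391781201 − 293·518083248400 = 1)

12320649 719780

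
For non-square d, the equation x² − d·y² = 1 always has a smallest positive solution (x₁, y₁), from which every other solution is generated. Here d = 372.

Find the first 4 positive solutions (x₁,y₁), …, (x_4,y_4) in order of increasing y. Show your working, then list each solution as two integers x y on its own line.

12151 630
295293601 15310260
7176225079351 372069937890
174396621583094401 9042043615292520

√372 → a₀=19, period (3,2,12,2,3,38); ℓ=6 even so k=5
k=0  a_k=19  p_k/q_k = 19/1
k=1  a_k=3  p_k/q_k = 58/3
…
k=3  a_k=12  p_k/q_k = 1678/87
k=4  a_k=2  p_k/q_k = 3491/181
k=5  a_k=3  p_k/q_k = 12151/630
fundamental: x₁=12151, y₁=630  (since 147646801 − 372·396900 = 1)
(12151+630√372)^2 = 295293601 + 15310260√372
(12151+630√372)^3 = 7176225079351 + 372069937890√372
(12151+630√372)^4 = 174396621583094401 + 9042043615292520√372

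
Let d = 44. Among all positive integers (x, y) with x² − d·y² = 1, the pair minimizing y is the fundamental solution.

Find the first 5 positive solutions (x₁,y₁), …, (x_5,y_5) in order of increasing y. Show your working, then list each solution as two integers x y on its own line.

199 30
79201 11940
31521799 4752090
12545596801 1891319880
4993116004999 752740560150

d=44: √d = [6; 1,1,1,2,1,1,1,12] (ℓ=8, even), read p_7/q_7
a_0=6:  p_0=6·1+0=6,  q_0=6·0+1=1
…
a_3=1:  p_3=1·13+7=20,  q_3=1·2+1=3
a_4=2:  p_4=2·20+13=53,  q_4=2·3+2=8
…
a_6=1:  p_6=1·73+53=126,  q_6=1·11+8=19
a_7=1:  p_7=1·126+73=199,  q_7=1·19+11=30
(x₁, y₁) = (199, 30);  199² − 44·30² = 1 ✓
(x_2, y_2) = (199·199 + 44·30·30, 199·30 + 30·199) = (79201, 11940)
(x_3, y_3) = (199·79201 + 44·30·11940, 199·11940 + 30·79201) = (31521799, 4752090)
(x_4, y_4) = (199·31521799 + 44·30·4752090, 199·4752090 + 30·31521799) = (12545596801, 1891319880)
(x_5, y_5) = (199·12545596801 + 44·30·1891319880, 199·1891319880 + 30·12545596801) = (4993116004999, 752740560150)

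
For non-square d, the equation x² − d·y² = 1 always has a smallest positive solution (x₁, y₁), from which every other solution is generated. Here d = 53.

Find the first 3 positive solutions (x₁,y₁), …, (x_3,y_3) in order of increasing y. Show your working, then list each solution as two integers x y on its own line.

√53 = [7; 3,1,1,3,14, …], period ℓ=5 (odd) → k=9
step 0: (7, 1)  from 7·(1,0) + (0,1)
step 1: (22, 3)  from 3·(7,1) + (1,0)
step 2: (29, 4)  from 1·(22,3) + (7,1)
step 3: (51, 7)  from 1·(29,4) + (22,3)
…
step 5: (2599, 357)  from 14·(182,25) + (51,7)
step 6: (7979, 1096)  from 3·(2599,357) + (182,25)
step 7: (10578, 1453)  from 1·(7979,1096) + (2599,357)
step 8: (18557, 2549)  from 1·(10578,1453) + (7979,1096)
step 9: (66249, 9100)  from 3·(18557,2549) + (10578,1453)
(x₁, y₁) = (66249, 9100);  66249² − 53·9100² = 1 ✓
(x_2, y_2) = (66249·66249 + 53·9100·9100, 66249·9100 + 9100·66249) = (8777860001, 1205731800)
(x_3, y_3) = (66249·8777860001 + 53·9100·1205731800, 66249·1205731800 + 9100·8777860001) = (1163048894346249, 159757052027300)

66249 9100
8777860001 1205731800
1163048894346249 159757052027300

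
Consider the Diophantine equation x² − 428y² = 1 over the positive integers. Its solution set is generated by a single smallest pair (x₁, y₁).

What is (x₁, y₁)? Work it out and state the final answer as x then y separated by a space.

d=428: √d = [20; 1,2,4,1,5,10,5,1,4,2,1,40] (ℓ=12, even), read p_11/q_11
step 0: (20, 1)  from 20·(1,0) + (0,1)
…
step 3: (269, 13)  from 4·(62,3) + (21,1)
step 4: (331, 16)  from 1·(269,13) + (62,3)
…
step 7: (99779, 4823)  from 5·(19571,946) + (1924,93)
step 8: (119350, 5769)  from 1·(99779,4823) + (19571,946)
…
step 10: (1273708, 61567)  from 2·(577179,27899) + (119350,5769)
step 11: (1850887, 89466)  from 1·(1273708,61567) + (577179,27899)
fundamental: x₁=1850887, y₁=89466  (since 3425782686769 − 428·8004165156 = 1)

1850887 89466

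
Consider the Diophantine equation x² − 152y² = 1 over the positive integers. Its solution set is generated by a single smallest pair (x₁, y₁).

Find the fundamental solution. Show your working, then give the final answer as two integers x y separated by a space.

37 3

√152 → a₀=12, period (3,24); ℓ=2 even so k=1
step 0: (12, 1)  from 12·(1,0) + (0,1)
step 1: (37, 3)  from 3·(12,1) + (1,0)
fundamental: x₁=37, y₁=3  (since 1369 − 152·9 = 1)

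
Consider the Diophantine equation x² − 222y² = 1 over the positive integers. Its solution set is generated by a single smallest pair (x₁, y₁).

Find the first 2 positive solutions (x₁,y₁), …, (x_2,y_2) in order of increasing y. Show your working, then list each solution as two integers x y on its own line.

√222 = [14; 1,8,1,28, …], period ℓ=4 (even) → k=3
a_0=14:  p_0=14·1+0=14,  q_0=14·0+1=1
…
a_2=8:  p_2=8·15+14=134,  q_2=8·1+1=9
a_3=1:  p_3=1·134+15=149,  q_3=1·9+1=10
fundamental: x₁=149, y₁=10  (since 22201 − 222·100 = 1)
(149+10√222)^2 = 44401 + 2980√222

149 10
44401 2980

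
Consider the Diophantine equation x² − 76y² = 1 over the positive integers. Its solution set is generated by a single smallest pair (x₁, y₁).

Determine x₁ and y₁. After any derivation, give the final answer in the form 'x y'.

d=76: √d = [8; 1,2,1,1,5,4,5,1,1,2,1,16] (ℓ=12, even), read p_11/q_11
step 0: (8, 1)  from 8·(1,0) + (0,1)
step 1: (9, 1)  from 1·(8,1) + (1,0)
step 2: (26, 3)  from 2·(9,1) + (8,1)
step 3: (35, 4)  from 1·(26,3) + (9,1)
…
step 5: (340, 39)  from 5·(61,7) + (35,4)
step 6: (1421, 163)  from 4·(340,39) + (61,7)
step 7: (7445, 854)  from 5·(1421,163) + (340,39)
…
step 9: (16311, 1871)  from 1·(8866,1017) + (7445,854)
step 10: (41488, 4759)  from 2·(16311,1871) + (8866,1017)
step 11: (57799, 6630)  from 1·(41488,4759) + (16311,1871)
fundamental: x₁=57799, y₁=6630  (since 3340724401 − 76·43956900 = 1)

57799 6630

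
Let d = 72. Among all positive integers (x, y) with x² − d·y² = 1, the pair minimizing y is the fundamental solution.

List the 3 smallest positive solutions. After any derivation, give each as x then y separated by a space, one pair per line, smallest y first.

[8; 2,16] for √72; ℓ=2 ⇒ convergent index 1
i=0: a=8 ⇒ p=8, q=1
i=1: a=2 ⇒ p=17, q=2
fundamental: x₁=17, y₁=2  (since 289 − 72·4 = 1)
(x_2, y_2) = (17·17 + 72·2·2, 17·2 + 2·17) = (577, 68)
(x_3, y_3) = (17·577 + 72·2·68, 17·68 + 2·577) = (19601, 2310)

17 2
577 68
19601 2310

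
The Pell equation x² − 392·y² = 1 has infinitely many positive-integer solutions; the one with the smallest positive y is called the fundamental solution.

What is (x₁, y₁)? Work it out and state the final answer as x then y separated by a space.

99 5

[19; 1,3,1,38] for √392; ℓ=4 ⇒ convergent index 3
step 0: (19, 1)  from 19·(1,0) + (0,1)
step 1: (20, 1)  from 1·(19,1) + (1,0)
step 2: (79, 4)  from 3·(20,1) + (19,1)
step 3: (99, 5)  from 1·(79,4) + (20,1)
→ (99, 5).  Check: 99²=9801, 392·5²=9800, difference 1.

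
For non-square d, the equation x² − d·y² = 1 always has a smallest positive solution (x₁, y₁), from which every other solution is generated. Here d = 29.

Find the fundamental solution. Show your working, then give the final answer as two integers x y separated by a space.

√29 = [5; 2,1,1,2,10, …], period ℓ=5 (odd) → k=9
k=0  a_k=5  p_k/q_k = 5/1
…
k=4  a_k=2  p_k/q_k = 70/13
k=5  a_k=10  p_k/q_k = 727/135
…
k=7  a_k=1  p_k/q_k = 2251/418
k=8  a_k=1  p_k/q_k = 3775/701
k=9  a_k=2  p_k/q_k = 9801/1820
→ (9801, 1820).  Check: 9801²=96059601, 29·1820²=96059600, difference 1.

9801 1820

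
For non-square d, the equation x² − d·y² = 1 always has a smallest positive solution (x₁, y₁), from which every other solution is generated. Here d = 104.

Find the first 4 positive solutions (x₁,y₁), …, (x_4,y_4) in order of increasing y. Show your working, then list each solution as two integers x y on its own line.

√104 → a₀=10, period (5,20); ℓ=2 even so k=1
k=0  a_k=10  p_k/q_k = 10/1
k=1  a_k=5  p_k/q_k = 51/5
fundamental: x₁=51, y₁=5  (since 2601 − 104·25 = 1)
k=2:  x_2 = 51·51+104·5·5 = 5201,  y_2 = 51·5+5·51 = 510
k=3:  x_3 = 51·5201+104·5·510 = 530451,  y_3 = 51·510+5·5201 = 52015
k=4:  x_4 = 51·530451+104·5·52015 = 54100801,  y_4 = 51·52015+5·530451 = 5305020

51 5
5201 510
530451 52015
54100801 5305020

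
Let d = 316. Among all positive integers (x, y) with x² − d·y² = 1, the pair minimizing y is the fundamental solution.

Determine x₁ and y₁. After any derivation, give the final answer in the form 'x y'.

12799 720

d=316: √d = [17; 1,3,2,8,2,3,1,34] (ℓ=8, even), read p_7/q_7
step 0: (17, 1)  from 17·(1,0) + (0,1)
step 1: (18, 1)  from 1·(17,1) + (1,0)
step 2: (71, 4)  from 3·(18,1) + (17,1)
…
step 4: (1351, 76)  from 8·(160,9) + (71,4)
…
step 6: (9937, 559)  from 3·(2862,161) + (1351,76)
step 7: (12799, 720)  from 1·(9937,559) + (2862,161)
→ (12799, 720).  Check: 12799²=163814401, 316·720²=163814400, difference 1.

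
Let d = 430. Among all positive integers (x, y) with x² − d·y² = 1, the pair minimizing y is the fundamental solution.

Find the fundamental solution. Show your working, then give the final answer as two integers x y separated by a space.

2862251 138030

[20; 1,2,1,3,1,…,2,1,40] for √430; ℓ=14 ⇒ convergent index 13
step 0: (20, 1)  from 20·(1,0) + (0,1)
step 1: (21, 1)  from 1·(20,1) + (1,0)
…
step 4: (311, 15)  from 3·(83,4) + (62,3)
step 5: (394, 19)  from 1·(311,15) + (83,4)
…
step 8: (133439, 6435)  from 6·(21794,1051) + (2675,129)
…
step 10: (599138, 28893)  from 3·(155233,7486) + (133439,6435)
step 11: (754371, 36379)  from 1·(599138,28893) + (155233,7486)
step 12: (2107880, 101651)  from 2·(754371,36379) + (599138,28893)
step 13: (2862251, 138030)  from 1·(2107880,101651) + (754371,36379)
fundamental: x₁=2862251, y₁=138030  (since 8192480787001 − 430·19052280900 = 1)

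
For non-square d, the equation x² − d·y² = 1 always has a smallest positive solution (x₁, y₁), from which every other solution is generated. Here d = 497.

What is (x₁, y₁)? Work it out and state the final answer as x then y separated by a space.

1201887 53912

√497 → a₀=22, period (3,2,2,5,6,5,2,2,3,44); ℓ=10 even so k=9
a_0=22:  p_0=22·1+0=22,  q_0=22·0+1=1
a_1=3:  p_1=3·22+1=67,  q_1=3·1+0=3
…
a_3=2:  p_3=2·156+67=379,  q_3=2·7+3=17
a_4=5:  p_4=5·379+156=2051,  q_4=5·17+7=92
a_5=6:  p_5=6·2051+379=12685,  q_5=6·92+17=569
a_6=5:  p_6=5·12685+2051=65476,  q_6=5·569+92=2937
a_7=2:  p_7=2·65476+12685=143637,  q_7=2·2937+569=6443
a_8=2:  p_8=2·143637+65476=352750,  q_8=2·6443+2937=15823
a_9=3:  p_9=3·352750+143637=1201887,  q_9=3·15823+6443=53912
fundamental: x₁=1201887, y₁=53912  (since 1444532360769 − 497·2906503744 = 1)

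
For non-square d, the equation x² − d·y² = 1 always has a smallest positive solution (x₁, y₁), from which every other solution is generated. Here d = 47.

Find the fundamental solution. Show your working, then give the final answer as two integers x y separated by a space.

d=47: √d = [6; 1,5,1,12] (ℓ=4, even), read p_3/q_3
step 0: (6, 1)  from 6·(1,0) + (0,1)
…
step 2: (41, 6)  from 5·(7,1) + (6,1)
step 3: (48, 7)  from 1·(41,6) + (7,1)
(x₁, y₁) = (48, 7);  48² − 47·7² = 1 ✓

48 7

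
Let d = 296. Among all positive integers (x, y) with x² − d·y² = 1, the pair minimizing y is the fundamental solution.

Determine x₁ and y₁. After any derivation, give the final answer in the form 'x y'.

√296 = [17; 4,1,7,1,4,34, …], period ℓ=6 (even) → k=5
i=0: a=17 ⇒ p=17, q=1
i=1: a=4 ⇒ p=69, q=4
i=2: a=1 ⇒ p=86, q=5
…
i=4: a=1 ⇒ p=757, q=44
i=5: a=4 ⇒ p=3699, q=215
→ (3699, 215).  Check: 3699²=13682601, 296·215²=13682600, difference 1.

3699 215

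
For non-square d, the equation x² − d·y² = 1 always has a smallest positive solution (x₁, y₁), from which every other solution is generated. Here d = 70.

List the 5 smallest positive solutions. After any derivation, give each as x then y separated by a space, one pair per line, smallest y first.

251 30
126001 15060
63252251 7560090
31752504001 3795150120
15939693756251 1905157800150

√70 → a₀=8, period (2,1,2,1,2,16); ℓ=6 even so k=5
k=0  a_k=8  p_k/q_k = 8/1
k=1  a_k=2  p_k/q_k = 17/2
…
k=3  a_k=2  p_k/q_k = 67/8
k=4  a_k=1  p_k/q_k = 92/11
k=5  a_k=2  p_k/q_k = 251/30
(x₁, y₁) = (251, 30);  251² − 70·30² = 1 ✓
k=2:  x_2 = 251·251+70·30·30 = 126001,  y_2 = 251·30+30·251 = 15060
k=3:  x_3 = 251·126001+70·30·15060 = 63252251,  y_3 = 251·15060+30·126001 = 7560090
k=4:  x_4 = 251·63252251+70·30·7560090 = 31752504001,  y_4 = 251·7560090+30·63252251 = 3795150120
k=5:  x_5 = 251·31752504001+70·30·3795150120 = 15939693756251,  y_5 = 251·3795150120+30·31752504001 = 1905157800150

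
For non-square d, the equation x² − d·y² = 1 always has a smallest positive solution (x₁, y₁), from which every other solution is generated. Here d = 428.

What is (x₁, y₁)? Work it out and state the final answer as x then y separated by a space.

d=428: √d = [20; 1,2,4,1,5,10,5,1,4,2,1,40] (ℓ=12, even), read p_11/q_11
k=0  a_k=20  p_k/q_k = 20/1
k=1  a_k=1  p_k/q_k = 21/1
k=2  a_k=2  p_k/q_k = 62/3
k=3  a_k=4  p_k/q_k = 269/13
k=4  a_k=1  p_k/q_k = 331/16
k=5  a_k=5  p_k/q_k = 1924/93
k=6  a_k=10  p_k/q_k = 19571/946
k=7  a_k=5  p_k/q_k = 99779/4823
k=8  a_k=1  p_k/q_k = 119350/5769
…
k=10  a_k=2  p_k/q_k = 1273708/61567
k=11  a_k=1  p_k/q_k = 1850887/89466
(x₁, y₁) = (1850887, 89466);  1850887² − 428·89466² = 1 ✓

1850887 89466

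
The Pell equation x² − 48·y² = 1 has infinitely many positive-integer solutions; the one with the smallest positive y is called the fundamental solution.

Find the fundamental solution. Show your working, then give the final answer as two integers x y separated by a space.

√48 → a₀=6, period (1,12); ℓ=2 even so k=1
i=0: a=6 ⇒ p=6, q=1
i=1: a=1 ⇒ p=7, q=1
fundamental: x₁=7, y₁=1  (since 49 − 48·1 = 1)

7 1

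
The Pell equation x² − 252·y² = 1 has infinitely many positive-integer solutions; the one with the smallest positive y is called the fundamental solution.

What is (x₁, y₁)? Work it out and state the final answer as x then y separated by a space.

127 8

[15; 1,6,1,30] for √252; ℓ=4 ⇒ convergent index 3
a_0=15:  p_0=15·1+0=15,  q_0=15·0+1=1
…
a_2=6:  p_2=6·16+15=111,  q_2=6·1+1=7
a_3=1:  p_3=1·111+16=127,  q_3=1·7+1=8
(x₁, y₁) = (127, 8);  127² − 252·8² = 1 ✓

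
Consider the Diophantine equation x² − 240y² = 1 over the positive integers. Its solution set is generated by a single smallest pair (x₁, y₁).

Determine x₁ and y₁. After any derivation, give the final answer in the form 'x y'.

[15; 2,30] for √240; ℓ=2 ⇒ convergent index 1
a_0=15:  p_0=15·1+0=15,  q_0=15·0+1=1
a_1=2:  p_1=2·15+1=31,  q_1=2·1+0=2
→ (31, 2).  Check: 31²=961, 240·2²=960, difference 1.

31 2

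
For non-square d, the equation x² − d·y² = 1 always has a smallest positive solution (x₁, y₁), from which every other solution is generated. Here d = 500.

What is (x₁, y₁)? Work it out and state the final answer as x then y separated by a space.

930249 41602

d=500: √d = [22; 2,1,3,2,1,…,1,2,44] (ℓ=14, even), read p_13/q_13
i=0: a=22 ⇒ p=22, q=1
i=1: a=2 ⇒ p=45, q=2
i=2: a=1 ⇒ p=67, q=3
…
i=5: a=1 ⇒ p=805, q=36
i=6: a=1 ⇒ p=1364, q=61
i=7: a=10 ⇒ p=14445, q=646
…
i=9: a=1 ⇒ p=30254, q=1353
…
i=12: a=1 ⇒ p=335522, q=15005
i=13: a=2 ⇒ p=930249, q=41602
→ (930249, 41602).  Check: 930249²=865363202001, 500·41602²=865363202000, difference 1.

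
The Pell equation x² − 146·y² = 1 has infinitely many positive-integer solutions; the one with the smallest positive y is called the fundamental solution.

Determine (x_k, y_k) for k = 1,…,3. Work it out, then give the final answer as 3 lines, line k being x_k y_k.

145 12
42049 3480
12194065 1009188

√146 = [12; 12,24, …], period ℓ=2 (even) → k=1
i=0: a=12 ⇒ p=12, q=1
i=1: a=12 ⇒ p=145, q=12
fundamental: x₁=145, y₁=12  (since 21025 − 146·144 = 1)
n=2: (145,12)∘(145,12) = (145·145+146·12·12, 145·12+12·145) = (42049,3480)
n=3: (42049,3480)∘(145,12) = (145·42049+146·12·3480, 145·3480+12·42049) = (12194065,1009188)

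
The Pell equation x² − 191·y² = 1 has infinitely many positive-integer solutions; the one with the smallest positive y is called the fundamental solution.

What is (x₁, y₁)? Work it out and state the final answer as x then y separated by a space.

8994000 650783

d=191: √d = [13; 1,4,1,1,3,…,4,1,26] (ℓ=16, even), read p_15/q_15
a_0=13:  p_0=13·1+0=13,  q_0=13·0+1=1
a_1=1:  p_1=1·13+1=14,  q_1=1·1+0=1
a_2=4:  p_2=4·14+13=69,  q_2=4·1+1=5
…
a_4=1:  p_4=1·83+69=152,  q_4=1·6+5=11
a_5=3:  p_5=3·152+83=539,  q_5=3·11+6=39
a_6=2:  p_6=2·539+152=1230,  q_6=2·39+11=89
a_7=2:  p_7=2·1230+539=2999,  q_7=2·89+39=217
a_8=13:  p_8=13·2999+1230=40217,  q_8=13·217+89=2910
a_9=2:  p_9=2·40217+2999=83433,  q_9=2·2910+217=6037
a_10=2:  p_10=2·83433+40217=207083,  q_10=2·6037+2910=14984
a_11=3:  p_11=3·207083+83433=704682,  q_11=3·14984+6037=50989
…
a_13=1:  p_13=1·911765+704682=1616447,  q_13=1·65973+50989=116962
a_14=4:  p_14=4·1616447+911765=7377553,  q_14=4·116962+65973=533821
a_15=1:  p_15=1·7377553+1616447=8994000,  q_15=1·533821+116962=650783
(x₁, y₁) = (8994000, 650783);  8994000² − 191·650783² = 1 ✓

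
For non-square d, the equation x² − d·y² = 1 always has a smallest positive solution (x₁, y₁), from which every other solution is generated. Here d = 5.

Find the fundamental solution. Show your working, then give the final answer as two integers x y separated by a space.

9 4

[2; 4] for √5; ℓ=1 ⇒ convergent index 1
k=0  a_k=2  p_k/q_k = 2/1
k=1  a_k=4  p_k/q_k = 9/4
fundamental: x₁=9, y₁=4  (since 81 − 5·16 = 1)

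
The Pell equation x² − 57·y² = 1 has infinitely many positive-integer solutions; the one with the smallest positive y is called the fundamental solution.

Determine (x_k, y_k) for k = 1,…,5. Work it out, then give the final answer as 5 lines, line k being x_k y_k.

[7; 1,1,4,1,1,14] for √57; ℓ=6 ⇒ convergent index 5
i=0: a=7 ⇒ p=7, q=1
…
i=4: a=1 ⇒ p=83, q=11
i=5: a=1 ⇒ p=151, q=20
→ (151, 20).  Check: 151²=22801, 57·20²=22800, difference 1.
(x_2, y_2) = (151·151 + 57·20·20, 151·20 + 20·151) = (45601, 6040)
(x_3, y_3) = (151·45601 + 57·20·6040, 151·6040 + 20·45601) = (13771351, 1824060)
(x_4, y_4) = (151·13771351 + 57·20·1824060, 151·1824060 + 20·13771351) = (4158902401, 550860080)
(x_5, y_5) = (151·4158902401 + 57·20·550860080, 151·550860080 + 20·4158902401) = (1255974753751, 166357920100)

151 20
45601 6040
13771351 1824060
4158902401 550860080
1255974753751 166357920100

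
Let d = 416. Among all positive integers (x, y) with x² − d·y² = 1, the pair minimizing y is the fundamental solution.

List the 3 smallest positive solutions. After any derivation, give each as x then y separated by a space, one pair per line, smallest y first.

√416 → a₀=20, period (2,1,1,9,1,1,2,40); ℓ=8 even so k=7
a_0=20:  p_0=20·1+0=20,  q_0=20·0+1=1
…
a_2=1:  p_2=1·41+20=61,  q_2=1·2+1=3
a_3=1:  p_3=1·61+41=102,  q_3=1·3+2=5
…
a_5=1:  p_5=1·979+102=1081,  q_5=1·48+5=53
a_6=1:  p_6=1·1081+979=2060,  q_6=1·53+48=101
a_7=2:  p_7=2·2060+1081=5201,  q_7=2·101+53=255
(x₁, y₁) = (5201, 255);  5201² − 416·255² = 1 ✓
(5201+255√416)^2 = 54100801 + 2652510√416
(5201+255√416)^3 = 562756526801 + 27591408765√416

5201 255
54100801 2652510
562756526801 27591408765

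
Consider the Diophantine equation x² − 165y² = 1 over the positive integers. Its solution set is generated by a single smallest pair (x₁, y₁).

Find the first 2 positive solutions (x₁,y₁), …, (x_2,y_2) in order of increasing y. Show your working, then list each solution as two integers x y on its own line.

d=165: √d = [12; 1,5,2,5,1,24] (ℓ=6, even), read p_5/q_5
a_0=12:  p_0=12·1+0=12,  q_0=12·0+1=1
…
a_3=2:  p_3=2·77+13=167,  q_3=2·6+1=13
a_4=5:  p_4=5·167+77=912,  q_4=5·13+6=71
a_5=1:  p_5=1·912+167=1079,  q_5=1·71+13=84
(x₁, y₁) = (1079, 84);  1079² − 165·84² = 1 ✓
n=2: (1079,84)∘(1079,84) = (1079·1079+165·84·84, 1079·84+84·1079) = (2328481,181272)

1079 84
2328481 181272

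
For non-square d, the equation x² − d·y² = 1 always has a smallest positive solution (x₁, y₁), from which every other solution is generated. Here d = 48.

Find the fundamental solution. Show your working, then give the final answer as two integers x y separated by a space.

7 1

[6; 1,12] for √48; ℓ=2 ⇒ convergent index 1
k=0  a_k=6  p_k/q_k = 6/1
k=1  a_k=1  p_k/q_k = 7/1
(x₁, y₁) = (7, 1);  7² − 48·1² = 1 ✓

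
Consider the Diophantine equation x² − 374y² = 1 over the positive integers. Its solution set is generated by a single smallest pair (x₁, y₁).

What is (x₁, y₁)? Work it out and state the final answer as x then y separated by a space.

[19; 2,1,18,1,2,38] for √374; ℓ=6 ⇒ convergent index 5
step 0: (19, 1)  from 19·(1,0) + (0,1)
…
step 2: (58, 3)  from 1·(39,2) + (19,1)
step 3: (1083, 56)  from 18·(58,3) + (39,2)
step 4: (1141, 59)  from 1·(1083,56) + (58,3)
step 5: (3365, 174)  from 2·(1141,59) + (1083,56)
(x₁, y₁) = (3365, 174);  3365² − 374·174² = 1 ✓

3365 174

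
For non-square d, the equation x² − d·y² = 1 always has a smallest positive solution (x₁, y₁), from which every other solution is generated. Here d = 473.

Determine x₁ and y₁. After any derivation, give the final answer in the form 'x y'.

87 4

[21; 1,2,1,42] for √473; ℓ=4 ⇒ convergent index 3
step 0: (21, 1)  from 21·(1,0) + (0,1)
…
step 2: (65, 3)  from 2·(22,1) + (21,1)
step 3: (87, 4)  from 1·(65,3) + (22,1)
→ (87, 4).  Check: 87²=7569, 473·4²=7568, difference 1.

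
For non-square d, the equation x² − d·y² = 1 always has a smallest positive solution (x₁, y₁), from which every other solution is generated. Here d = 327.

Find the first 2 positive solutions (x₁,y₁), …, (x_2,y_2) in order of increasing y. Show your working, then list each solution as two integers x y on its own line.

√327 → a₀=18, period (12,36); ℓ=2 even so k=1
step 0: (18, 1)  from 18·(1,0) + (0,1)
step 1: (217, 12)  from 12·(18,1) + (1,0)
→ (217, 12).  Check: 217²=47089, 327·12²=47088, difference 1.
(x_2, y_2) = (217·217 + 327·12·12, 217·12 + 12·217) = (94177, 5208)

217 12
94177 5208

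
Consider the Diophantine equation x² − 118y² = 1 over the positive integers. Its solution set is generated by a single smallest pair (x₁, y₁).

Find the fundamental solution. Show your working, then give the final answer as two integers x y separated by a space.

306917 28254

√118 → a₀=10, period (1,6,3,2,10,2,3,6,1,20); ℓ=10 even so k=9
i=0: a=10 ⇒ p=10, q=1
i=1: a=1 ⇒ p=11, q=1
…
i=4: a=2 ⇒ p=554, q=51
…
i=6: a=2 ⇒ p=12112, q=1115
i=7: a=3 ⇒ p=42115, q=3877
i=8: a=6 ⇒ p=264802, q=24377
i=9: a=1 ⇒ p=306917, q=28254
→ (306917, 28254).  Check: 306917²=94198044889, 118·28254²=94198044888, difference 1.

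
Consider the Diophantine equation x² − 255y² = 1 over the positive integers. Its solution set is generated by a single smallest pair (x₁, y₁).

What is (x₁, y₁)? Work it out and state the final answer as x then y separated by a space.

[15; 1,30] for √255; ℓ=2 ⇒ convergent index 1
step 0: (15, 1)  from 15·(1,0) + (0,1)
step 1: (16, 1)  from 1·(15,1) + (1,0)
(x₁, y₁) = (16, 1);  16² − 255·1² = 1 ✓

16 1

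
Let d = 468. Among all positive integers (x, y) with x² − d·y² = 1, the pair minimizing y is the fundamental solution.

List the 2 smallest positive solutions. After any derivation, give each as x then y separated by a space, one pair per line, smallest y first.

649 30
842401 38940

√468 → a₀=21, period (1,1,1,2,1,1,1,42); ℓ=8 even so k=7
step 0: (21, 1)  from 21·(1,0) + (0,1)
…
step 6: (411, 19)  from 1·(238,11) + (173,8)
step 7: (649, 30)  from 1·(411,19) + (238,11)
fundamental: x₁=649, y₁=30  (since 421201 − 468·900 = 1)
n=2: (649,30)∘(649,30) = (649·649+468·30·30, 649·30+30·649) = (842401,38940)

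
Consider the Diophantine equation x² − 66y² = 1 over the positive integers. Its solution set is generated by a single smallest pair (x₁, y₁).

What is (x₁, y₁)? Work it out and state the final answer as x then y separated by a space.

65 8

√66 = [8; 8,16, …], period ℓ=2 (even) → k=1
step 0: (8, 1)  from 8·(1,0) + (0,1)
step 1: (65, 8)  from 8·(8,1) + (1,0)
→ (65, 8).  Check: 65²=4225, 66·8²=4224, difference 1.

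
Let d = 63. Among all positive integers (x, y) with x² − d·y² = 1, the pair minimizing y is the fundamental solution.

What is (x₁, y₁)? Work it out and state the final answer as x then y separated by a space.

√63 = [7; 1,14, …], period ℓ=2 (even) → k=1
i=0: a=7 ⇒ p=7, q=1
i=1: a=1 ⇒ p=8, q=1
fundamental: x₁=8, y₁=1  (since 64 − 63·1 = 1)

8 1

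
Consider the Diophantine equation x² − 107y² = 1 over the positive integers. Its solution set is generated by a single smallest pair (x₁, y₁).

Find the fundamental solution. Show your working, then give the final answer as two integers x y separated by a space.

√107 = [10; 2,1,9,1,2,20, …], period ℓ=6 (even) → k=5
a_0=10:  p_0=10·1+0=10,  q_0=10·0+1=1
a_1=2:  p_1=2·10+1=21,  q_1=2·1+0=2
a_2=1:  p_2=1·21+10=31,  q_2=1·2+1=3
…
a_4=1:  p_4=1·300+31=331,  q_4=1·29+3=32
a_5=2:  p_5=2·331+300=962,  q_5=2·32+29=93
fundamental: x₁=962, y₁=93  (since 925444 − 107·8649 = 1)

962 93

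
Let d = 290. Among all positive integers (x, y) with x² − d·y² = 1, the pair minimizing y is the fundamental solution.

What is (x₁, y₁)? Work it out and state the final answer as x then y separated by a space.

579 34

√290 → a₀=17, period (34); ℓ=1 odd so k=1
i=0: a=17 ⇒ p=17, q=1
i=1: a=34 ⇒ p=579, q=34
→ (579, 34).  Check: 579²=335241, 290·34²=335240, difference 1.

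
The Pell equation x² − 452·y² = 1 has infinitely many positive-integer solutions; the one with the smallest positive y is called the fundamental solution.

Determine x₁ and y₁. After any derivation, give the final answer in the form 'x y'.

√452 → a₀=21, period (3,1,5,3,10,3,5,1,3,42); ℓ=10 even so k=9
k=0  a_k=21  p_k/q_k = 21/1
…
k=5  a_k=10  p_k/q_k = 16009/753
k=6  a_k=3  p_k/q_k = 49579/2332
k=7  a_k=5  p_k/q_k = 263904/12413
k=8  a_k=1  p_k/q_k = 313483/14745
k=9  a_k=3  p_k/q_k = 1204353/56648
fundamental: x₁=1204353, y₁=56648  (since 1450466148609 − 452·3208995904 = 1)

1204353 56648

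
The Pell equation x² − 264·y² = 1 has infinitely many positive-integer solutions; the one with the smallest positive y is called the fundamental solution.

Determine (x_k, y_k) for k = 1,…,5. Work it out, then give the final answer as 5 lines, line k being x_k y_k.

65 4
8449 520
1098305 67596
142771201 8786960
18559157825 1142237204

√264 → a₀=16, period (4,32); ℓ=2 even so k=1
k=0  a_k=16  p_k/q_k = 16/1
k=1  a_k=4  p_k/q_k = 65/4
fundamental: x₁=65, y₁=4  (since 4225 − 264·16 = 1)
n=2: (65,4)∘(65,4) = (65·65+264·4·4, 65·4+4·65) = (8449,520)
n=3: (8449,520)∘(65,4) = (65·8449+264·4·520, 65·520+4·8449) = (1098305,67596)
n=4: (1098305,67596)∘(65,4) = (65·1098305+264·4·67596, 65·67596+4·1098305) = (142771201,8786960)
n=5: (142771201,8786960)∘(65,4) = (65·142771201+264·4·8786960, 65·8786960+4·142771201) = (18559157825,1142237204)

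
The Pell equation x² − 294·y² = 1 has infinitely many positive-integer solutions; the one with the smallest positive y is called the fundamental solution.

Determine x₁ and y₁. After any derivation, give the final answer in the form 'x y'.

4801 280

d=294: √d = [17; 6,1,4,1,6,34] (ℓ=6, even), read p_5/q_5
i=0: a=17 ⇒ p=17, q=1
…
i=3: a=4 ⇒ p=583, q=34
i=4: a=1 ⇒ p=703, q=41
i=5: a=6 ⇒ p=4801, q=280
→ (4801, 280).  Check: 4801²=23049601, 294·280²=23049600, difference 1.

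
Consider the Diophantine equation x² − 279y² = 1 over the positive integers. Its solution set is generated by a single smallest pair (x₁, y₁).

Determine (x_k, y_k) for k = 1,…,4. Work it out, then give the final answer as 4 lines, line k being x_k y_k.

1520 91
4620799 276640
14047227440 840985509
42703566796801 2556595670720

√279 = [16; 1,2,2,1,2,2,1,32, …], period ℓ=8 (even) → k=7
step 0: (16, 1)  from 16·(1,0) + (0,1)
…
step 2: (50, 3)  from 2·(17,1) + (16,1)
step 3: (117, 7)  from 2·(50,3) + (17,1)
step 4: (167, 10)  from 1·(117,7) + (50,3)
step 5: (451, 27)  from 2·(167,10) + (117,7)
step 6: (1069, 64)  from 2·(451,27) + (167,10)
step 7: (1520, 91)  from 1·(1069,64) + (451,27)
fundamental: x₁=1520, y₁=91  (since 2310400 − 279·8281 = 1)
(x_2, y_2) = (1520·1520 + 279·91·91, 1520·91 + 91·1520) = (4620799, 276640)
(x_3, y_3) = (1520·4620799 + 279·91·276640, 1520·276640 + 91·4620799) = (14047227440, 840985509)
(x_4, y_4) = (1520·14047227440 + 279·91·840985509, 1520·840985509 + 91·14047227440) = (42703566796801, 2556595670720)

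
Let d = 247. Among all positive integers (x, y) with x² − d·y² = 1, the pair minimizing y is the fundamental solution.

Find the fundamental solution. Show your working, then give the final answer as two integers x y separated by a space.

√247 → a₀=15, period (1,2,1,1,9,1,9,1,1,2,1,30); ℓ=12 even so k=11
k=0  a_k=15  p_k/q_k = 15/1
…
k=3  a_k=1  p_k/q_k = 63/4
…
k=10  a_k=2  p_k/q_k = 61089/3887
k=11  a_k=1  p_k/q_k = 85292/5427
→ (85292, 5427).  Check: 85292²=7274725264, 247·5427²=7274725263, difference 1.

85292 5427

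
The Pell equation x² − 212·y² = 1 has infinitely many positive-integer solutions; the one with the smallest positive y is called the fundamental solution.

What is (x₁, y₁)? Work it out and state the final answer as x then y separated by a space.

66249 4550

d=212: √d = [14; 1,1,3,1,1,…,1,1,28] (ℓ=14, even), read p_13/q_13
k=0  a_k=14  p_k/q_k = 14/1
…
k=3  a_k=3  p_k/q_k = 102/7
…
k=12  a_k=1  p_k/q_k = 37114/2549
k=13  a_k=1  p_k/q_k = 66249/4550
fundamental: x₁=66249, y₁=4550  (since 4388930001 − 212·20702500 = 1)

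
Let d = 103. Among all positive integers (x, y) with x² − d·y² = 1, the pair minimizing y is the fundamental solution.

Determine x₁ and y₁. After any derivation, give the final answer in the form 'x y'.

√103 → a₀=10, period (6,1,2,1,1,9,1,1,2,1,6,20); ℓ=12 even so k=11
step 0: (10, 1)  from 10·(1,0) + (0,1)
…
step 2: (71, 7)  from 1·(61,6) + (10,1)
…
step 7: (5044, 497)  from 1·(4567,450) + (477,47)
…
step 10: (33877, 3338)  from 1·(24266,2391) + (9611,947)
step 11: (227528, 22419)  from 6·(33877,3338) + (24266,2391)
fundamental: x₁=227528, y₁=22419  (since 51768990784 − 103·502611561 = 1)

227528 22419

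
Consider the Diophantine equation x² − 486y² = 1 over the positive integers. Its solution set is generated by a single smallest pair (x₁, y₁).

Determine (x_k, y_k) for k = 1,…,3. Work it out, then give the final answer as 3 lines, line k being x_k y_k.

485 22
470449 21340
456335045 20699778

[22; 22,44] for √486; ℓ=2 ⇒ convergent index 1
a_0=22:  p_0=22·1+0=22,  q_0=22·0+1=1
a_1=22:  p_1=22·22+1=485,  q_1=22·1+0=22
→ (485, 22).  Check: 485²=235225, 486·22²=235224, difference 1.
(485+22√486)^2 = 470449 + 21340√486
(485+22√486)^3 = 456335045 + 20699778√486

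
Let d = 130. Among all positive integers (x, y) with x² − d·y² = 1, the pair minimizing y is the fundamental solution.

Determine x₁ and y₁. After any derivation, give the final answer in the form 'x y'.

6499 570

d=130: √d = [11; 2,2,22] (ℓ=3, odd), read p_5/q_5
k=0  a_k=11  p_k/q_k = 11/1
…
k=2  a_k=2  p_k/q_k = 57/5
…
k=4  a_k=2  p_k/q_k = 2611/229
k=5  a_k=2  p_k/q_k = 6499/570
(x₁, y₁) = (6499, 570);  6499² − 130·570² = 1 ✓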